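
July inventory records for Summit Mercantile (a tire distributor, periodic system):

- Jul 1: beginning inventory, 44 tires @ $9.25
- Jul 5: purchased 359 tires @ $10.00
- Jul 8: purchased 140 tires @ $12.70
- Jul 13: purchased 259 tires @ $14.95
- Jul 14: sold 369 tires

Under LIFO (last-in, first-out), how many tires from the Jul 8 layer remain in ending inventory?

30

Jul 14, 369 sold [LIFO — newest first]: 259 @ $14.95 + 110 @ $12.70 = $5,269.05
Ending inventory: 44 @ $9.25 + 359 @ $10.00 + 30 @ $12.70 = $4,378.00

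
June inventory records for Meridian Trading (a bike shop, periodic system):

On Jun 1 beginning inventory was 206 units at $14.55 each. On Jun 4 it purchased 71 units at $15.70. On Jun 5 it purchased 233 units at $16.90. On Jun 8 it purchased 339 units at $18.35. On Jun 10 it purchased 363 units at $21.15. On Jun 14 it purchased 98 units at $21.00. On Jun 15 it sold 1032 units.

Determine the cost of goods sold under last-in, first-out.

Jun 15, 1032 sold [LIFO — newest first]: 98 @ $21.00 + 363 @ $21.15 + 339 @ $18.35 + 232 @ $16.90 = $19,876.90
Ending inventory: 206 @ $14.55 + 71 @ $15.70 + 1 @ $16.90 = $4,128.90

COGS = $19,876.90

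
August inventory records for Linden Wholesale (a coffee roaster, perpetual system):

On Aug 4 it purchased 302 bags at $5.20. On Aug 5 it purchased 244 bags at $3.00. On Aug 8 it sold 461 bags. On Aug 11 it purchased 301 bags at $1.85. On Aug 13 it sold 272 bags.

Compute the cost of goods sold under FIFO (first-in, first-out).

COGS = $2,648.35

Aug 8, 461 sold [FIFO — oldest first]: 302 @ $5.20 + 159 @ $3.00 = $2,047.40
Aug 13, 272 sold [FIFO — oldest first]: 85 @ $3.00 + 187 @ $1.85 = $600.95
Total COGS = $2,047.40 + $600.95 = $2,648.35
Ending inventory: 114 @ $1.85 = $210.90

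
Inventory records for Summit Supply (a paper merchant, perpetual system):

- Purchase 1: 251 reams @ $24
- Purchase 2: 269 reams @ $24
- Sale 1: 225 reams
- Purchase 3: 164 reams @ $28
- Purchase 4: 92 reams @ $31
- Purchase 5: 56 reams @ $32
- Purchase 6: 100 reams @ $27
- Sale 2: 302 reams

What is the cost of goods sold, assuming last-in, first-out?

COGS = $14,256

Sale 1 (225) [LIFO — newest first]: 225 @ $24 = $5,400
Sale 2 (302) [LIFO — newest first]: 100 @ $27 + 56 @ $32 + 92 @ $31 + 54 @ $28 = $8,856
Total COGS = $5,400 + $8,856 = $14,256
Ending inventory: 251 @ $24 + 44 @ $24 + 110 @ $28 = $10,160
Check: goods available $24,416 = COGS $14,256 + ending $10,160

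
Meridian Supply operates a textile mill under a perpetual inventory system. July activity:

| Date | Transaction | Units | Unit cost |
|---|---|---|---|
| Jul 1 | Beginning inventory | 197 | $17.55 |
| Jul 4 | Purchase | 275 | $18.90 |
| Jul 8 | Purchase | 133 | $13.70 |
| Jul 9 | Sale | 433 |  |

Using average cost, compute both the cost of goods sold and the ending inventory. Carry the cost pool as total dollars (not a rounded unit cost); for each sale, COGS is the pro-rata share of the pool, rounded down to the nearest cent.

After Jul 1: 197 on hand, pool $3,457.35 (≈ $17.5500 each)
After Jul 4: 472 on hand, pool $8,654.85 (≈ $18.3365 each)
After Jul 8: 605 on hand, pool $10,476.95 (≈ $17.3173 each)
Jul 9, sell 433: 433/605 × $10,476.95 → $7,498.37
Ending inventory (cost pool remaining) = $2,978.58

COGS = $7,498.37; ending inventory = $2,978.58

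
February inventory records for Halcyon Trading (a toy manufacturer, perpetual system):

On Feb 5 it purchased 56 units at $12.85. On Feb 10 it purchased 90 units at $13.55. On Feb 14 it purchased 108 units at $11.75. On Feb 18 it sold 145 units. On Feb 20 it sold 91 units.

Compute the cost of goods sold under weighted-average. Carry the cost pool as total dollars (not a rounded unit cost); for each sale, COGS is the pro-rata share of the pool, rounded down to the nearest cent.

COGS = $2,980.75

After Feb 5: 56 on hand, pool $719.60 (≈ $12.8500 each)
After Feb 10: 146 on hand, pool $1,939.10 (≈ $13.2815 each)
After Feb 14: 254 on hand, pool $3,208.10 (≈ $12.6303 each)
Feb 18, sell 145: 145/254 × $3,208.10 → $1,831.39
Feb 20, sell 91: 91/109 × $1,376.71 → $1,149.36
Total COGS = $1,831.39 + $1,149.36 = $2,980.75
Ending inventory (cost pool remaining) = $227.35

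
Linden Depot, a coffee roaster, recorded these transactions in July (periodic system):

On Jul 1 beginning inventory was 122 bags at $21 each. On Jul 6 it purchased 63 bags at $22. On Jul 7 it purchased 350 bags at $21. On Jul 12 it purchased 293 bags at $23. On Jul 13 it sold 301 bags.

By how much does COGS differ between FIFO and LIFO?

$523

FIFO COGS: 122 @ $21 + 63 @ $22 + 116 @ $21 = $6,384
LIFO COGS: 293 @ $23 + 8 @ $21 = $6,907
Difference = |$6,384 − $6,907| = $523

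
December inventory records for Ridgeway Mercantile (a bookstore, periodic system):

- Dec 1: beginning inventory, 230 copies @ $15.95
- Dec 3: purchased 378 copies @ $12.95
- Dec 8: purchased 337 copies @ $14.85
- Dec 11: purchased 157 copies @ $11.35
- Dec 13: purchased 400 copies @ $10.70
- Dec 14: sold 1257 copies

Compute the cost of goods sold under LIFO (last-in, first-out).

COGS = $15,767.25

Dec 14, 1257 sold [LIFO — newest first]: 400 @ $10.70 + 157 @ $11.35 + 337 @ $14.85 + 363 @ $12.95 = $15,767.25
Ending inventory: 230 @ $15.95 + 15 @ $12.95 = $3,862.75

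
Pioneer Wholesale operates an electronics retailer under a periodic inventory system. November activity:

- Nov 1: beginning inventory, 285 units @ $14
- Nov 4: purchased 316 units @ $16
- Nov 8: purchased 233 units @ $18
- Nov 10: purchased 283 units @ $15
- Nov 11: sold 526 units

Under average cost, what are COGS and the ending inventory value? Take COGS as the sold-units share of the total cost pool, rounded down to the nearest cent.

COGS = $8,233.76; ending inventory = $9,251.24

Nov 11, sell 526: 526/1117 × $17,485.00 → $8,233.76
Ending inventory (cost pool remaining) = $9,251.24
Check: goods available $17,485.00 = COGS $8,233.76 + ending $9,251.24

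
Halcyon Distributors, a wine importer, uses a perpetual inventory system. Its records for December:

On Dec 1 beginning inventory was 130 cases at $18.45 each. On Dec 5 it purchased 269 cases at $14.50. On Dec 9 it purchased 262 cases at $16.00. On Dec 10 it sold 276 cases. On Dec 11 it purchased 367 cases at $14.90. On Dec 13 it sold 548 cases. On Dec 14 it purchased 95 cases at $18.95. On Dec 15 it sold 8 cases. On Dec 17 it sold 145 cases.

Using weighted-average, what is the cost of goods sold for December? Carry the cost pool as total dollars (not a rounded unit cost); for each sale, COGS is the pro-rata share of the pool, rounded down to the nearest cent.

COGS = $15,346.73

After Dec 1: 130 on hand, pool $2,398.50 (≈ $18.4500 each)
After Dec 5: 399 on hand, pool $6,299.00 (≈ $15.7870 each)
After Dec 9: 661 on hand, pool $10,491.00 (≈ $15.8714 each)
Dec 10, sell 276: 276/661 × $10,491.00 → $4,380.50
After Dec 11: 752 on hand, pool $11,578.80 (≈ $15.3973 each)
Dec 13, sell 548: 548/752 × $11,578.80 → $8,437.74
After Dec 14: 299 on hand, pool $4,941.31 (≈ $16.5261 each)
Dec 15, sell 8: 8/299 × $4,941.31 → $132.20
Dec 17, sell 145: 145/291 × $4,809.11 → $2,396.29
Total COGS = $4,380.50 + $8,437.74 + $132.20 + $2,396.29 = $15,346.73
Ending inventory (cost pool remaining) = $2,412.82
Check: goods available $17,759.55 = COGS $15,346.73 + ending $2,412.82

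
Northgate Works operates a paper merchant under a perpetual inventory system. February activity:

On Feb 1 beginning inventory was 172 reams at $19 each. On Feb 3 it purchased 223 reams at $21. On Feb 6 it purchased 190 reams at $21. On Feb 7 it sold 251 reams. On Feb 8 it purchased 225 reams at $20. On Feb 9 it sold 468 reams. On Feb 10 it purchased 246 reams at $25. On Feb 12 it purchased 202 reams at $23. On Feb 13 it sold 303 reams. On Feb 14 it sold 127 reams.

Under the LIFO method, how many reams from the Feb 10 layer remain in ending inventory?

18

Feb 7, 251 sold [LIFO — newest first]: 190 @ $21 + 61 @ $21 = $5,271
Feb 9, 468 sold [LIFO — newest first]: 225 @ $20 + 162 @ $21 + 81 @ $19 = $9,441
Feb 13, 303 sold [LIFO — newest first]: 202 @ $23 + 101 @ $25 = $7,171
Feb 14, 127 sold [LIFO — newest first]: 127 @ $25 = $3,175
Total COGS = $5,271 + $9,441 + $7,171 + $3,175 = $25,058
Ending inventory: 91 @ $19 + 18 @ $25 = $2,179
Check: goods available $27,237 = COGS $25,058 + ending $2,179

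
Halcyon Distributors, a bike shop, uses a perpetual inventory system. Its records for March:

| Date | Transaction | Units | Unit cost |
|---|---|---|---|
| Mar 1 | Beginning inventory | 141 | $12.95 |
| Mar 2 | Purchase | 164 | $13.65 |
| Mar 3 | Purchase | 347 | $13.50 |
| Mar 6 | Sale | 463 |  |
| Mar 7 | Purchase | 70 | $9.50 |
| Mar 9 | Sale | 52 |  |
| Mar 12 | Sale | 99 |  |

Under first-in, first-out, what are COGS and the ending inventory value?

Mar 6, 463 sold [FIFO — oldest first]: 141 @ $12.95 + 164 @ $13.65 + 158 @ $13.50 = $6,197.55
Mar 9, 52 sold [FIFO — oldest first]: 52 @ $13.50 = $702.00
Mar 12, 99 sold [FIFO — oldest first]: 99 @ $13.50 = $1,336.50
Total COGS = $6,197.55 + $702.00 + $1,336.50 = $8,236.05
Ending inventory: 38 @ $13.50 + 70 @ $9.50 = $1,178.00

COGS = $8,236.05; ending inventory = $1,178.00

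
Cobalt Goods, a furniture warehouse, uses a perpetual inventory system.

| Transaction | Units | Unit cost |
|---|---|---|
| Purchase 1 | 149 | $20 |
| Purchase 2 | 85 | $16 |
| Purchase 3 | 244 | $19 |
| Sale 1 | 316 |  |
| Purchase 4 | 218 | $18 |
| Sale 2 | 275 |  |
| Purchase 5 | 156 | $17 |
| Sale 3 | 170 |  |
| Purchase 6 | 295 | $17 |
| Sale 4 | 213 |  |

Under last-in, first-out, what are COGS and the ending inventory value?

COGS = $17,353; ending inventory = $3,214

Sale 1 (316) [LIFO — newest first]: 244 @ $19 + 72 @ $16 = $5,788
Sale 2 (275) [LIFO — newest first]: 218 @ $18 + 13 @ $16 + 44 @ $20 = $5,012
Sale 3 (170) [LIFO — newest first]: 156 @ $17 + 14 @ $20 = $2,932
Sale 4 (213) [LIFO — newest first]: 213 @ $17 = $3,621
Total COGS = $5,788 + $5,012 + $2,932 + $3,621 = $17,353
Ending inventory: 91 @ $20 + 82 @ $17 = $3,214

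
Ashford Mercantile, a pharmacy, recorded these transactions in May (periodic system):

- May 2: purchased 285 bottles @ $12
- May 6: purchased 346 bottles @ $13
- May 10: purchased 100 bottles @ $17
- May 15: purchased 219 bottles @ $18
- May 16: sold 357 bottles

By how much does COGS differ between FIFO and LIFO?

FIFO COGS: 285 @ $12 + 72 @ $13 = $4,356
LIFO COGS: 219 @ $18 + 100 @ $17 + 38 @ $13 = $6,136
Difference = |$4,356 − $6,136| = $1,780

$1,780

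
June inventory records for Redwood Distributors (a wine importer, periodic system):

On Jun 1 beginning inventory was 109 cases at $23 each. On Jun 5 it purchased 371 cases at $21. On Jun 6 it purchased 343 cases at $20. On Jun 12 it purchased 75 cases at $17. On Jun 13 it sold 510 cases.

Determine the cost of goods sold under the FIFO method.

COGS = $10,898

Jun 13, 510 sold [FIFO — oldest first]: 109 @ $23 + 371 @ $21 + 30 @ $20 = $10,898
Ending inventory: 313 @ $20 + 75 @ $17 = $7,535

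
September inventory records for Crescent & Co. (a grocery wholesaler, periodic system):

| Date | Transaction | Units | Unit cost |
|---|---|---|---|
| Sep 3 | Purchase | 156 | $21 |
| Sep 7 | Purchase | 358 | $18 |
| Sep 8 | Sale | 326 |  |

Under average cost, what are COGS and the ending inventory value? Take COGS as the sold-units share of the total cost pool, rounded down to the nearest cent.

COGS = $6,164.82; ending inventory = $3,555.18

Sep 8, sell 326: 326/514 × $9,720.00 → $6,164.82
Ending inventory (cost pool remaining) = $3,555.18
Check: goods available $9,720.00 = COGS $6,164.82 + ending $3,555.18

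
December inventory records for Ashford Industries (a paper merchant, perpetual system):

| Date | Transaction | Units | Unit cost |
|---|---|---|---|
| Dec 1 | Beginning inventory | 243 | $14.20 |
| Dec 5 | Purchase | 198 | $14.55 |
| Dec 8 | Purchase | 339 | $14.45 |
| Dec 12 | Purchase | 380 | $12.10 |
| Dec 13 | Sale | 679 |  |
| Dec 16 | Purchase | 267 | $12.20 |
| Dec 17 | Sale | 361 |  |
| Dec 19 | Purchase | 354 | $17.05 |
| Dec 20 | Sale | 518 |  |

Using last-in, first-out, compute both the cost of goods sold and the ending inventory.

COGS = $21,954.55; ending inventory = $3,166.60

Dec 13, 679 sold [LIFO — newest first]: 380 @ $12.10 + 299 @ $14.45 = $8,918.55
Dec 17, 361 sold [LIFO — newest first]: 267 @ $12.20 + 40 @ $14.45 + 54 @ $14.55 = $4,621.10
Dec 20, 518 sold [LIFO — newest first]: 354 @ $17.05 + 144 @ $14.55 + 20 @ $14.20 = $8,414.90
Total COGS = $8,918.55 + $4,621.10 + $8,414.90 = $21,954.55
Ending inventory: 223 @ $14.20 = $3,166.60
Check: goods available $25,121.15 = COGS $21,954.55 + ending $3,166.60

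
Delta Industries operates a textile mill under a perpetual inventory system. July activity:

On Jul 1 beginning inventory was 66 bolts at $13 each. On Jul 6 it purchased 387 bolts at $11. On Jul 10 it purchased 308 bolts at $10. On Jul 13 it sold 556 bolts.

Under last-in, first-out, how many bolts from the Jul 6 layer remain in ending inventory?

Jul 13, 556 sold [LIFO — newest first]: 308 @ $10 + 248 @ $11 = $5,808
Ending inventory: 66 @ $13 + 139 @ $11 = $2,387

139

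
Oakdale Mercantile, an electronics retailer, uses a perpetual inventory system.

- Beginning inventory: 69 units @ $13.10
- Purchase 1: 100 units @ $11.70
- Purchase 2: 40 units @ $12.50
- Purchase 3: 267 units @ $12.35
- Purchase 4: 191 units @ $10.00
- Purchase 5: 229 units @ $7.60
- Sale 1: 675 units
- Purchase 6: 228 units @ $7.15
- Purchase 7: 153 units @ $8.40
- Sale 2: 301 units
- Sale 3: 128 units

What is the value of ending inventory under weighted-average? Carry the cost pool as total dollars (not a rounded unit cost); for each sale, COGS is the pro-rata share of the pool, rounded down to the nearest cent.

Ending inventory = $1,512.74

After Beginning: 69 on hand, pool $903.90 (≈ $13.1000 each)
After Purchase 1: 169 on hand, pool $2,073.90 (≈ $12.2716 each)
After Purchase 2: 209 on hand, pool $2,573.90 (≈ $12.3153 each)
After Purchase 3: 476 on hand, pool $5,871.35 (≈ $12.3348 each)
After Purchase 4: 667 on hand, pool $7,781.35 (≈ $11.6662 each)
After Purchase 5: 896 on hand, pool $9,521.75 (≈ $10.6270 each)
Sale 1, sell 675: 675/896 × $9,521.75 → $7,173.19
After Purchase 6: 449 on hand, pool $3,978.76 (≈ $8.8614 each)
After Purchase 7: 602 on hand, pool $5,263.96 (≈ $8.7441 each)
Sale 2, sell 301: 301/602 × $5,263.96 → $2,631.98
Sale 3, sell 128: 128/301 × $2,631.98 → $1,119.24
Total COGS = $7,173.19 + $2,631.98 + $1,119.24 = $10,924.41
Ending inventory (cost pool remaining) = $1,512.74
Check: goods available $12,437.15 = COGS $10,924.41 + ending $1,512.74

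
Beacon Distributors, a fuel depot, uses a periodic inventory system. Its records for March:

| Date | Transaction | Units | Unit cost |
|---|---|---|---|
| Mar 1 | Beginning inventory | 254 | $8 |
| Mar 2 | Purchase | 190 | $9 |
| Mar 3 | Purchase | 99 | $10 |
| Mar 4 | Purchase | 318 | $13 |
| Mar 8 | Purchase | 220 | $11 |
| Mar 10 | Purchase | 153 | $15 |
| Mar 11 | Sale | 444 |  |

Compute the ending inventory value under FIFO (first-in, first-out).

Mar 11, 444 sold [FIFO — oldest first]: 254 @ $8 + 190 @ $9 = $3,742
Ending inventory: 99 @ $10 + 318 @ $13 + 220 @ $11 + 153 @ $15 = $9,839
Check: goods available $13,581 = COGS $3,742 + ending $9,839

Ending inventory = $9,839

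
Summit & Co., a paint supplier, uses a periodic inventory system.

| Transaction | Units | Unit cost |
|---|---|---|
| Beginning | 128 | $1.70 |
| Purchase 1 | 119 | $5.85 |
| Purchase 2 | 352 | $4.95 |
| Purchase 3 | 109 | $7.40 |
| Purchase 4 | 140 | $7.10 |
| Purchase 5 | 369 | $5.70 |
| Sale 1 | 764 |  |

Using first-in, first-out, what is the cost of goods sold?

COGS = $3,860.35

Sale 1 (764) [FIFO — oldest first]: 128 @ $1.70 + 119 @ $5.85 + 352 @ $4.95 + 109 @ $7.40 + 56 @ $7.10 = $3,860.35
Ending inventory: 84 @ $7.10 + 369 @ $5.70 = $2,699.70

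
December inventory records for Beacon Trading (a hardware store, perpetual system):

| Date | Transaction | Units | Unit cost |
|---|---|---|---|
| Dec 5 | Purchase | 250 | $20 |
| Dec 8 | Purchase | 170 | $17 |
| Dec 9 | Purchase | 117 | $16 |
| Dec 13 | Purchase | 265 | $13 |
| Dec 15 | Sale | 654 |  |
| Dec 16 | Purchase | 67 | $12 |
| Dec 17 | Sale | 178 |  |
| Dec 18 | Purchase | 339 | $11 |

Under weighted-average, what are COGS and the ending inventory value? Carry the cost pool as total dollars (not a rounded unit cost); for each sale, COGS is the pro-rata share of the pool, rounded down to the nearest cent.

After Dec 5: 250 on hand, pool $5,000.00 (≈ $20.0000 each)
After Dec 8: 420 on hand, pool $7,890.00 (≈ $18.7857 each)
After Dec 9: 537 on hand, pool $9,762.00 (≈ $18.1788 each)
After Dec 13: 802 on hand, pool $13,207.00 (≈ $16.4676 each)
Dec 15, sell 654: 654/802 × $13,207.00 → $10,769.79
After Dec 16: 215 on hand, pool $3,241.21 (≈ $15.0754 each)
Dec 17, sell 178: 178/215 × $3,241.21 → $2,683.42
After Dec 18: 376 on hand, pool $4,286.79 (≈ $11.4010 each)
Total COGS = $10,769.79 + $2,683.42 = $13,453.21
Ending inventory (cost pool remaining) = $4,286.79

COGS = $13,453.21; ending inventory = $4,286.79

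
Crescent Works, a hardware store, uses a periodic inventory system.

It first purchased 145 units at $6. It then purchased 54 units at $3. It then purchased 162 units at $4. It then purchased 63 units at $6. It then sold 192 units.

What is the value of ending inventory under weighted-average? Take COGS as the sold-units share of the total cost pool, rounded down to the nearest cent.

Ending inventory = $1,126.08

Sale 1, sell 192: 192/424 × $2,058.00 → $931.92
Ending inventory (cost pool remaining) = $1,126.08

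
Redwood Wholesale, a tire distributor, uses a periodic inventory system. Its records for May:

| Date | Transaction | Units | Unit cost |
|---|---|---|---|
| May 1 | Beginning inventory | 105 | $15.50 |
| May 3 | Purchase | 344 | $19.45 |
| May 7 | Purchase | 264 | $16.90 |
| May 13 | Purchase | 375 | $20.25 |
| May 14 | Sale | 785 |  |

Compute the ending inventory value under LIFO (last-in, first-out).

Ending inventory = $5,478.60

May 14, 785 sold [LIFO — newest first]: 375 @ $20.25 + 264 @ $16.90 + 146 @ $19.45 = $14,895.05
Ending inventory: 105 @ $15.50 + 198 @ $19.45 = $5,478.60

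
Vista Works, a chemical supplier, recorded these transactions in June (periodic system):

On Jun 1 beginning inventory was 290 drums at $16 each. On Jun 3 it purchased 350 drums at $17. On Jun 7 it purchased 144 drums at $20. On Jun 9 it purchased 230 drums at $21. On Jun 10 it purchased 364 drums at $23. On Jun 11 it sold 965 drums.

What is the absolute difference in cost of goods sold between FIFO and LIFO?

$2,670

FIFO COGS: 290 @ $16 + 350 @ $17 + 144 @ $20 + 181 @ $21 = $17,271
LIFO COGS: 364 @ $23 + 230 @ $21 + 144 @ $20 + 227 @ $17 = $19,941
Difference = |$17,271 − $19,941| = $2,670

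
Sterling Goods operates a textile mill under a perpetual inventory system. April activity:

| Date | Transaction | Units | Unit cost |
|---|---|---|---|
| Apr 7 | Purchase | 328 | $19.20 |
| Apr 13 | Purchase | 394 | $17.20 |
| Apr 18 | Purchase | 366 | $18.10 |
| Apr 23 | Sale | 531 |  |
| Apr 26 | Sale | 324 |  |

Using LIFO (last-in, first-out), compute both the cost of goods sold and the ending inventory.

COGS = $15,225.40; ending inventory = $4,473.60

Apr 23, 531 sold [LIFO — newest first]: 366 @ $18.10 + 165 @ $17.20 = $9,462.60
Apr 26, 324 sold [LIFO — newest first]: 229 @ $17.20 + 95 @ $19.20 = $5,762.80
Total COGS = $9,462.60 + $5,762.80 = $15,225.40
Ending inventory: 233 @ $19.20 = $4,473.60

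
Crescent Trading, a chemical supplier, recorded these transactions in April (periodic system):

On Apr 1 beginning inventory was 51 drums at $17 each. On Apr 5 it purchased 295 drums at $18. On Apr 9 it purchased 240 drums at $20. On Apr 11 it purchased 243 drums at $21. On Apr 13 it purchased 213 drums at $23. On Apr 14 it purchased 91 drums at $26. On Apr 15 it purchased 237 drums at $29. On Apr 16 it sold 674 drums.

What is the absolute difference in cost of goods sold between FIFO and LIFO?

FIFO COGS: 51 @ $17 + 295 @ $18 + 240 @ $20 + 88 @ $21 = $12,825
LIFO COGS: 237 @ $29 + 91 @ $26 + 213 @ $23 + 133 @ $21 = $16,931
Difference = |$12,825 − $16,931| = $4,106

$4,106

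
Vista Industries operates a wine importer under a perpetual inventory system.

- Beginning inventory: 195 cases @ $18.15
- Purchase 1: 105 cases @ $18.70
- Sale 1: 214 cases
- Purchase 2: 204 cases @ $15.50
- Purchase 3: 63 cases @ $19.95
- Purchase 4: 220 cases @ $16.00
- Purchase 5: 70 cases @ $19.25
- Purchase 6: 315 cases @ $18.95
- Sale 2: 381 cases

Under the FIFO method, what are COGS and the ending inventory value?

Sale 1 (214) [FIFO — oldest first]: 195 @ $18.15 + 19 @ $18.70 = $3,894.55
Sale 2 (381) [FIFO — oldest first]: 86 @ $18.70 + 204 @ $15.50 + 63 @ $19.95 + 28 @ $16.00 = $6,475.05
Total COGS = $3,894.55 + $6,475.05 = $10,369.60
Ending inventory: 192 @ $16.00 + 70 @ $19.25 + 315 @ $18.95 = $10,388.75

COGS = $10,369.60; ending inventory = $10,388.75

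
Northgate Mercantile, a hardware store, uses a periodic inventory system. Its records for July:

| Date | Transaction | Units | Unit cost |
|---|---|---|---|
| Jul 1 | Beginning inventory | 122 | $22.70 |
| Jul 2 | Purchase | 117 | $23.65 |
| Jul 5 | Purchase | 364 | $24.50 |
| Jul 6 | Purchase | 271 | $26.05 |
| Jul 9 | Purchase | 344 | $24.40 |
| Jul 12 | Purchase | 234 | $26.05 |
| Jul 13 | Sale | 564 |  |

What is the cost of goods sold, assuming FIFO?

Jul 13, 564 sold [FIFO — oldest first]: 122 @ $22.70 + 117 @ $23.65 + 325 @ $24.50 = $13,498.95
Ending inventory: 39 @ $24.50 + 271 @ $26.05 + 344 @ $24.40 + 234 @ $26.05 = $22,504.35

COGS = $13,498.95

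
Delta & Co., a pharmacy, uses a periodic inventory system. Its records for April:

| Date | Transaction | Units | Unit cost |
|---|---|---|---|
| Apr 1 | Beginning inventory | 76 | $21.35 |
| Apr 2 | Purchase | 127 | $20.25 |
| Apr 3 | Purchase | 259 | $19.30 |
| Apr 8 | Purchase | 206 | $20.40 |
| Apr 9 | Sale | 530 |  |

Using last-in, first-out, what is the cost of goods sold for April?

COGS = $10,517.35

Apr 9, 530 sold [LIFO — newest first]: 206 @ $20.40 + 259 @ $19.30 + 65 @ $20.25 = $10,517.35
Ending inventory: 76 @ $21.35 + 62 @ $20.25 = $2,878.10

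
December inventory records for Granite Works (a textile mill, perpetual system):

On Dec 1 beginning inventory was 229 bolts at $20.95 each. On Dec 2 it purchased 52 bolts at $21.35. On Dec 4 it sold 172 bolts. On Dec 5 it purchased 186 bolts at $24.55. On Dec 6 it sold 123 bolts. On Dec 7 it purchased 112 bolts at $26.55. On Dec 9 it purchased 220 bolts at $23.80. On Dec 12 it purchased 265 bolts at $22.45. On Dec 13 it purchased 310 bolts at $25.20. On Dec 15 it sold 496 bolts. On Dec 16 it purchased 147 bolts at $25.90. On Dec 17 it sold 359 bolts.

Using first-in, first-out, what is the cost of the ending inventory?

Ending inventory = $9,452.10

Dec 4, 172 sold [FIFO — oldest first]: 172 @ $20.95 = $3,603.40
Dec 6, 123 sold [FIFO — oldest first]: 57 @ $20.95 + 52 @ $21.35 + 14 @ $24.55 = $2,648.05
Dec 15, 496 sold [FIFO — oldest first]: 172 @ $24.55 + 112 @ $26.55 + 212 @ $23.80 = $12,241.80
Dec 17, 359 sold [FIFO — oldest first]: 8 @ $23.80 + 265 @ $22.45 + 86 @ $25.20 = $8,306.85
Total COGS = $3,603.40 + $2,648.05 + $12,241.80 + $8,306.85 = $26,800.10
Ending inventory: 224 @ $25.20 + 147 @ $25.90 = $9,452.10
Check: goods available $36,252.20 = COGS $26,800.10 + ending $9,452.10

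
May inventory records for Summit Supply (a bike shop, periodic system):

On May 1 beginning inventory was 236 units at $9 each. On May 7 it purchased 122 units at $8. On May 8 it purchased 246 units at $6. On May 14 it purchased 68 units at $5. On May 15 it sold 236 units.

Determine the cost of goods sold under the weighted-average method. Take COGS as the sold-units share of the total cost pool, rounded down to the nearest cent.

May 15, sell 236: 236/672 × $4,916.00 → $1,726.45
Ending inventory (cost pool remaining) = $3,189.55

COGS = $1,726.45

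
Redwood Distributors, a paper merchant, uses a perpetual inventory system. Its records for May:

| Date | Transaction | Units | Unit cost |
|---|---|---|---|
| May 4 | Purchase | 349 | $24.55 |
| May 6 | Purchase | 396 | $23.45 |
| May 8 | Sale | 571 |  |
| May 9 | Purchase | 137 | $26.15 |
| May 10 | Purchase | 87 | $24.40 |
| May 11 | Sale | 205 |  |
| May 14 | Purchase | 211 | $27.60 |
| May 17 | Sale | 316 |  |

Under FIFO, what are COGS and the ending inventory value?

COGS = $26,954.30; ending inventory = $2,428.80

May 8, 571 sold [FIFO — oldest first]: 349 @ $24.55 + 222 @ $23.45 = $13,773.85
May 11, 205 sold [FIFO — oldest first]: 174 @ $23.45 + 31 @ $26.15 = $4,890.95
May 17, 316 sold [FIFO — oldest first]: 106 @ $26.15 + 87 @ $24.40 + 123 @ $27.60 = $8,289.50
Total COGS = $13,773.85 + $4,890.95 + $8,289.50 = $26,954.30
Ending inventory: 88 @ $27.60 = $2,428.80
Check: goods available $29,383.10 = COGS $26,954.30 + ending $2,428.80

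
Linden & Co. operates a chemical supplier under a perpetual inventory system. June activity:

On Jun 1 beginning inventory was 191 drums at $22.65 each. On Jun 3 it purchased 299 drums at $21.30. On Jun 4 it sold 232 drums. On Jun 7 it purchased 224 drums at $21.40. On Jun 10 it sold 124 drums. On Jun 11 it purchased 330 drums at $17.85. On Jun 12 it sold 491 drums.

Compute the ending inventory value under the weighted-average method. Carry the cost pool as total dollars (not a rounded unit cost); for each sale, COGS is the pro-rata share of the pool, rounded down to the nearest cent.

After Jun 1: 191 on hand, pool $4,326.15 (≈ $22.6500 each)
After Jun 3: 490 on hand, pool $10,694.85 (≈ $21.8262 each)
Jun 4, sell 232: 232/490 × $10,694.85 → $5,063.68
After Jun 7: 482 on hand, pool $10,424.77 (≈ $21.6282 each)
Jun 10, sell 124: 124/482 × $10,424.77 → $2,681.89
After Jun 11: 688 on hand, pool $13,633.38 (≈ $19.8160 each)
Jun 12, sell 491: 491/688 × $13,633.38 → $9,729.63
Total COGS = $5,063.68 + $2,681.89 + $9,729.63 = $17,475.20
Ending inventory (cost pool remaining) = $3,903.75

Ending inventory = $3,903.75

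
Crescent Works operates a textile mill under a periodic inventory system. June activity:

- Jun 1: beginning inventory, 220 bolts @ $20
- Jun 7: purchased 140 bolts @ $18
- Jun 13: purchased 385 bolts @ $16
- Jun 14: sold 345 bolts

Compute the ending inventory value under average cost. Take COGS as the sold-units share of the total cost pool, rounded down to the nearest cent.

Jun 14, sell 345: 345/745 × $13,080.00 → $6,057.18
Ending inventory (cost pool remaining) = $7,022.82

Ending inventory = $7,022.82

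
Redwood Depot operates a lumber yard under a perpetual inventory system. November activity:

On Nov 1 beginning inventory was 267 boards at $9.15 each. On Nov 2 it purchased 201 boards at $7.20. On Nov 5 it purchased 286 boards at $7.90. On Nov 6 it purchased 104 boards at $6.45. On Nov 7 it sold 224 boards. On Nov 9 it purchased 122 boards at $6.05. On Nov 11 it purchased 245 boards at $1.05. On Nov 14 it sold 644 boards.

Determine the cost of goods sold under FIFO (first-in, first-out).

COGS = $6,880.95

Nov 7, 224 sold [FIFO — oldest first]: 224 @ $9.15 = $2,049.60
Nov 14, 644 sold [FIFO — oldest first]: 43 @ $9.15 + 201 @ $7.20 + 286 @ $7.90 + 104 @ $6.45 + 10 @ $6.05 = $4,831.35
Total COGS = $2,049.60 + $4,831.35 = $6,880.95
Ending inventory: 112 @ $6.05 + 245 @ $1.05 = $934.85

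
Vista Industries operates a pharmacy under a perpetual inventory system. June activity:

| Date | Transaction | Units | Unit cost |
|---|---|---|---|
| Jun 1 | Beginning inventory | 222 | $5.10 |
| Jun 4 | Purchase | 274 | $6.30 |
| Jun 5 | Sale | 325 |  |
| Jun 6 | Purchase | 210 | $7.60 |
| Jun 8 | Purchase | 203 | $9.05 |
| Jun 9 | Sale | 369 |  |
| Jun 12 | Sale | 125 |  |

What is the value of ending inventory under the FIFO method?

Jun 5, 325 sold [FIFO — oldest first]: 222 @ $5.10 + 103 @ $6.30 = $1,781.10
Jun 9, 369 sold [FIFO — oldest first]: 171 @ $6.30 + 198 @ $7.60 = $2,582.10
Jun 12, 125 sold [FIFO — oldest first]: 12 @ $7.60 + 113 @ $9.05 = $1,113.85
Total COGS = $1,781.10 + $2,582.10 + $1,113.85 = $5,477.05
Ending inventory: 90 @ $9.05 = $814.50

Ending inventory = $814.50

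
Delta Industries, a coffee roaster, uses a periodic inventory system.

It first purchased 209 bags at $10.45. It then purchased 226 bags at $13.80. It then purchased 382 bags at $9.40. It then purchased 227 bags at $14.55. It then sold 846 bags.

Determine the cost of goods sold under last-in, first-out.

COGS = $10,127.40

Sale 1 (846) [LIFO — newest first]: 227 @ $14.55 + 382 @ $9.40 + 226 @ $13.80 + 11 @ $10.45 = $10,127.40
Ending inventory: 198 @ $10.45 = $2,069.10
Check: goods available $12,196.50 = COGS $10,127.40 + ending $2,069.10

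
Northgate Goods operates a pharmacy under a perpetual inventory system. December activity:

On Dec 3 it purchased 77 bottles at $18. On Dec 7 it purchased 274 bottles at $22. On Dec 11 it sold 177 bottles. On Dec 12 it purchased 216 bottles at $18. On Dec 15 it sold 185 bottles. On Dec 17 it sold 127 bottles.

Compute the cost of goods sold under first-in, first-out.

COGS = $9,898

Dec 11, 177 sold [FIFO — oldest first]: 77 @ $18 + 100 @ $22 = $3,586
Dec 15, 185 sold [FIFO — oldest first]: 174 @ $22 + 11 @ $18 = $4,026
Dec 17, 127 sold [FIFO — oldest first]: 127 @ $18 = $2,286
Total COGS = $3,586 + $4,026 + $2,286 = $9,898
Ending inventory: 78 @ $18 = $1,404
Check: goods available $11,302 = COGS $9,898 + ending $1,404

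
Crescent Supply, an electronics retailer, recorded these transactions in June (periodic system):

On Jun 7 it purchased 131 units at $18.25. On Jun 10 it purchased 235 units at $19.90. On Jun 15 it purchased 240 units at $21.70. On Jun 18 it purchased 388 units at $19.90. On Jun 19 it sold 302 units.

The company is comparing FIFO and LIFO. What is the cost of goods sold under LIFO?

FIFO COGS: 131 @ $18.25 + 171 @ $19.90 = $5,793.65
LIFO COGS: 302 @ $19.90 = $6,009.80

COGS = $6,009.80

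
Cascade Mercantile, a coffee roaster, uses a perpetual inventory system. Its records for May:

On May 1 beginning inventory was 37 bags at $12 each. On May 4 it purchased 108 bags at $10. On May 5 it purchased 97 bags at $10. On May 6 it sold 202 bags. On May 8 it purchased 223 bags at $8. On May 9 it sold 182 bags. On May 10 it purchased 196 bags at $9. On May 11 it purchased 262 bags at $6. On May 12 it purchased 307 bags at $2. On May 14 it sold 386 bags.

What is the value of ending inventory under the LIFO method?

May 6, 202 sold [LIFO — newest first]: 97 @ $10 + 105 @ $10 = $2,020
May 9, 182 sold [LIFO — newest first]: 182 @ $8 = $1,456
May 14, 386 sold [LIFO — newest first]: 307 @ $2 + 79 @ $6 = $1,088
Total COGS = $2,020 + $1,456 + $1,088 = $4,564
Ending inventory: 37 @ $12 + 3 @ $10 + 41 @ $8 + 196 @ $9 + 183 @ $6 = $3,664

Ending inventory = $3,664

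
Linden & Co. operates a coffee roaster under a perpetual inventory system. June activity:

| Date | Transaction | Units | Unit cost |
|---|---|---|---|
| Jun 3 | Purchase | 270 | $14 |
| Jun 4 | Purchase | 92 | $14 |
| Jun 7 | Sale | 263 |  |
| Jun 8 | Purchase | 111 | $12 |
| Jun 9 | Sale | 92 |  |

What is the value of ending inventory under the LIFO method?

Ending inventory = $1,614

Jun 7, 263 sold [LIFO — newest first]: 92 @ $14 + 171 @ $14 = $3,682
Jun 9, 92 sold [LIFO — newest first]: 92 @ $12 = $1,104
Total COGS = $3,682 + $1,104 = $4,786
Ending inventory: 99 @ $14 + 19 @ $12 = $1,614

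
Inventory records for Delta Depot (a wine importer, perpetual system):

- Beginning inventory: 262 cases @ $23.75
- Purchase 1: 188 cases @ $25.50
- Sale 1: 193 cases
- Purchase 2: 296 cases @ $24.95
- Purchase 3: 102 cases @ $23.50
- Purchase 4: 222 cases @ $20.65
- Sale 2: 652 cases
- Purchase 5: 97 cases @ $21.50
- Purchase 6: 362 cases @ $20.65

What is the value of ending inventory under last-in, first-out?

Ending inventory = $14,904.55

Sale 1 (193) [LIFO — newest first]: 188 @ $25.50 + 5 @ $23.75 = $4,912.75
Sale 2 (652) [LIFO — newest first]: 222 @ $20.65 + 102 @ $23.50 + 296 @ $24.95 + 32 @ $23.75 = $15,126.50
Total COGS = $4,912.75 + $15,126.50 = $20,039.25
Ending inventory: 225 @ $23.75 + 97 @ $21.50 + 362 @ $20.65 = $14,904.55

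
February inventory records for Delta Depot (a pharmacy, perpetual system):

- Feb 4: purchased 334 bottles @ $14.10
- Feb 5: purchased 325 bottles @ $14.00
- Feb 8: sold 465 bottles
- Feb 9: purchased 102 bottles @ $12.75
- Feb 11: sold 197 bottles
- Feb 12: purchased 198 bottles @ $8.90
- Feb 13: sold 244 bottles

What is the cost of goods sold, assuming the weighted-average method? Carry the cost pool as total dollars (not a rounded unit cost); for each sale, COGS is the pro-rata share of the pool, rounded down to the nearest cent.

COGS = $11,767.32

After Feb 4: 334 on hand, pool $4,709.40 (≈ $14.1000 each)
After Feb 5: 659 on hand, pool $9,259.40 (≈ $14.0507 each)
Feb 8, sell 465: 465/659 × $9,259.40 → $6,533.56
After Feb 9: 296 on hand, pool $4,026.34 (≈ $13.6025 each)
Feb 11, sell 197: 197/296 × $4,026.34 → $2,679.69
After Feb 12: 297 on hand, pool $3,108.85 (≈ $10.4675 each)
Feb 13, sell 244: 244/297 × $3,108.85 → $2,554.07
Total COGS = $6,533.56 + $2,679.69 + $2,554.07 = $11,767.32
Ending inventory (cost pool remaining) = $554.78
Check: goods available $12,322.10 = COGS $11,767.32 + ending $554.78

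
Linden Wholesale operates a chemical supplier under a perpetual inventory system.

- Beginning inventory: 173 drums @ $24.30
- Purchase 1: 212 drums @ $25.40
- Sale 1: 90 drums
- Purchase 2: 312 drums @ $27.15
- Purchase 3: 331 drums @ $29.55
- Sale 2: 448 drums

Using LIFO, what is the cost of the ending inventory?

Sale 1 (90) [LIFO — newest first]: 90 @ $25.40 = $2,286.00
Sale 2 (448) [LIFO — newest first]: 331 @ $29.55 + 117 @ $27.15 = $12,957.60
Total COGS = $2,286.00 + $12,957.60 = $15,243.60
Ending inventory: 173 @ $24.30 + 122 @ $25.40 + 195 @ $27.15 = $12,596.95
Check: goods available $27,840.55 = COGS $15,243.60 + ending $12,596.95

Ending inventory = $12,596.95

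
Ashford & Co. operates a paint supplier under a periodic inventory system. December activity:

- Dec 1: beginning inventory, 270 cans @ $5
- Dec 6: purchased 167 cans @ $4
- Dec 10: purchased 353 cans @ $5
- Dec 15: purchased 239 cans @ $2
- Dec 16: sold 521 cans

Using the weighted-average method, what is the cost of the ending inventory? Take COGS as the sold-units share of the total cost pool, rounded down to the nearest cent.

Ending inventory = $2,103.59

Dec 16, sell 521: 521/1029 × $4,261.00 → $2,157.41
Ending inventory (cost pool remaining) = $2,103.59
Check: goods available $4,261.00 = COGS $2,157.41 + ending $2,103.59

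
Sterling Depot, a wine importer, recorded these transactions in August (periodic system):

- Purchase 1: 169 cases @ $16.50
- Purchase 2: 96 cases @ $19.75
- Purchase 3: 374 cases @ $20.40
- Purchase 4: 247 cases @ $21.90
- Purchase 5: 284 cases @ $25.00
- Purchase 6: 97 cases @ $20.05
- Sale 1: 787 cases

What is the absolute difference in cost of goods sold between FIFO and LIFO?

FIFO COGS: 169 @ $16.50 + 96 @ $19.75 + 374 @ $20.40 + 148 @ $21.90 = $15,555.30
LIFO COGS: 97 @ $20.05 + 284 @ $25.00 + 247 @ $21.90 + 159 @ $20.40 = $17,697.75
Difference = |$15,555.30 − $17,697.75| = $2,142.45

$2,142.45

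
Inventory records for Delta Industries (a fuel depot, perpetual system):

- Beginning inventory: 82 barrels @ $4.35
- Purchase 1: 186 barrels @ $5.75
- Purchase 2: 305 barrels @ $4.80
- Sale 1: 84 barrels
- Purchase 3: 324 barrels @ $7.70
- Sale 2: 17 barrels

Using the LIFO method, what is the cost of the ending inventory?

Ending inventory = $4,850.90

Sale 1 (84) [LIFO — newest first]: 84 @ $4.80 = $403.20
Sale 2 (17) [LIFO — newest first]: 17 @ $7.70 = $130.90
Total COGS = $403.20 + $130.90 = $534.10
Ending inventory: 82 @ $4.35 + 186 @ $5.75 + 221 @ $4.80 + 307 @ $7.70 = $4,850.90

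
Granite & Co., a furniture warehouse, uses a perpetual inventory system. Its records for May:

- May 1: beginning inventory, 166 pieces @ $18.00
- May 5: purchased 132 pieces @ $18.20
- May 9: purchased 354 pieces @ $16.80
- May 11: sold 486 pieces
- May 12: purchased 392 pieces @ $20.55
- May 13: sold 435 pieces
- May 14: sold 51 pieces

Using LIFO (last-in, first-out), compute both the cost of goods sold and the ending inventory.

COGS = $18,097.20; ending inventory = $1,296.00

May 11, 486 sold [LIFO — newest first]: 354 @ $16.80 + 132 @ $18.20 = $8,349.60
May 13, 435 sold [LIFO — newest first]: 392 @ $20.55 + 43 @ $18.00 = $8,829.60
May 14, 51 sold [LIFO — newest first]: 51 @ $18.00 = $918.00
Total COGS = $8,349.60 + $8,829.60 + $918.00 = $18,097.20
Ending inventory: 72 @ $18.00 = $1,296.00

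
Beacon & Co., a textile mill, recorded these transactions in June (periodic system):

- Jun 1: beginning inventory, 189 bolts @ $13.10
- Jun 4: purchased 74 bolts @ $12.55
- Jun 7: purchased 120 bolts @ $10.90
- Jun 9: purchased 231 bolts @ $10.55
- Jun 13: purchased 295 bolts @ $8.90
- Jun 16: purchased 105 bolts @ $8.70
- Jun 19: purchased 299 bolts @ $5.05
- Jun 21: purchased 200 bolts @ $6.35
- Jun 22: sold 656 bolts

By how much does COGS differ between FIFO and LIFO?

FIFO COGS: 189 @ $13.10 + 74 @ $12.55 + 120 @ $10.90 + 231 @ $10.55 + 42 @ $8.90 = $7,523.45
LIFO COGS: 200 @ $6.35 + 299 @ $5.05 + 105 @ $8.70 + 52 @ $8.90 = $4,156.25
Difference = |$7,523.45 − $4,156.25| = $3,367.20

$3,367.20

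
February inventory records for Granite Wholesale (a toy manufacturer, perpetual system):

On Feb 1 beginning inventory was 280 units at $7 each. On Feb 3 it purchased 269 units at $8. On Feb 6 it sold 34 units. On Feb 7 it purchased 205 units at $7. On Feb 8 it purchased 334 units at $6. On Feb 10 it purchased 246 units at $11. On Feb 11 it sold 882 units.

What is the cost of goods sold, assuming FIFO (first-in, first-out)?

Feb 6, 34 sold [FIFO — oldest first]: 34 @ $7 = $238
Feb 11, 882 sold [FIFO — oldest first]: 246 @ $7 + 269 @ $8 + 205 @ $7 + 162 @ $6 = $6,281
Total COGS = $238 + $6,281 = $6,519
Ending inventory: 172 @ $6 + 246 @ $11 = $3,738

COGS = $6,519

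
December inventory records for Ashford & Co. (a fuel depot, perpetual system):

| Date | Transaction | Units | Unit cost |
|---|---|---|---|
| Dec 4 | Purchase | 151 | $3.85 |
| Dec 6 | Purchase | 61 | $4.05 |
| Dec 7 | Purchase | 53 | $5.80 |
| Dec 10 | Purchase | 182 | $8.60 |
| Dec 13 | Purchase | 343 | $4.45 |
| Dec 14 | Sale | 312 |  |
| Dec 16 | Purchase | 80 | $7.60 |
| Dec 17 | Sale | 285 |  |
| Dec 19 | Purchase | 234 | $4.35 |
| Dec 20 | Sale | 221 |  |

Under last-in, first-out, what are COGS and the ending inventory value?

Dec 14, 312 sold [LIFO — newest first]: 312 @ $4.45 = $1,388.40
Dec 17, 285 sold [LIFO — newest first]: 80 @ $7.60 + 31 @ $4.45 + 174 @ $8.60 = $2,242.35
Dec 20, 221 sold [LIFO — newest first]: 221 @ $4.35 = $961.35
Total COGS = $1,388.40 + $2,242.35 + $961.35 = $4,592.10
Ending inventory: 151 @ $3.85 + 61 @ $4.05 + 53 @ $5.80 + 8 @ $8.60 + 13 @ $4.35 = $1,261.15

COGS = $4,592.10; ending inventory = $1,261.15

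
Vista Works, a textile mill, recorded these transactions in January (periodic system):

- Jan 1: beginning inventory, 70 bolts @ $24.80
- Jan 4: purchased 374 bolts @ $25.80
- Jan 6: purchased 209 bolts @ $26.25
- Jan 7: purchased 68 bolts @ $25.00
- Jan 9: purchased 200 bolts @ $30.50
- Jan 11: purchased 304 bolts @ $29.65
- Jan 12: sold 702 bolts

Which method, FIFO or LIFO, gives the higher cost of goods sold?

LIFO

FIFO COGS: 70 @ $24.80 + 374 @ $25.80 + 209 @ $26.25 + 49 @ $25.00 = $18,096.45
LIFO COGS: 304 @ $29.65 + 200 @ $30.50 + 68 @ $25.00 + 130 @ $26.25 = $20,226.10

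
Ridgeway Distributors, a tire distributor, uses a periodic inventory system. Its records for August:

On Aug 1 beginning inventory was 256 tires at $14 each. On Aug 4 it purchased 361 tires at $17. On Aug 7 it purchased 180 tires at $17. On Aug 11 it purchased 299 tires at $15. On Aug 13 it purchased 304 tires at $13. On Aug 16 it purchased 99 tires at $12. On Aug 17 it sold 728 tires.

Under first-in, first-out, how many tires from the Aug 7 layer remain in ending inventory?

69

Aug 17, 728 sold [FIFO — oldest first]: 256 @ $14 + 361 @ $17 + 111 @ $17 = $11,608
Ending inventory: 69 @ $17 + 299 @ $15 + 304 @ $13 + 99 @ $12 = $10,798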